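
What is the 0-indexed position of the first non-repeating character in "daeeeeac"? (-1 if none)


Input: daeeeeac
Character frequencies:
  'a': 2
  'c': 1
  'd': 1
  'e': 4
Scanning left to right for freq == 1:
  Position 0 ('d'): unique! => answer = 0

0


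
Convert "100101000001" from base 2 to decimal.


Input: "100101000001" in base 2
Positional expansion:
  Digit '1' (value 1) x 2^11 = 2048
  Digit '0' (value 0) x 2^10 = 0
  Digit '0' (value 0) x 2^9 = 0
  Digit '1' (value 1) x 2^8 = 256
  Digit '0' (value 0) x 2^7 = 0
  Digit '1' (value 1) x 2^6 = 64
  Digit '0' (value 0) x 2^5 = 0
  Digit '0' (value 0) x 2^4 = 0
  Digit '0' (value 0) x 2^3 = 0
  Digit '0' (value 0) x 2^2 = 0
  Digit '0' (value 0) x 2^1 = 0
  Digit '1' (value 1) x 2^0 = 1
Sum = 2369

2369


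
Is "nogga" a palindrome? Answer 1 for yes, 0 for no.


Input: nogga
Reversed: aggon
  Compare pos 0 ('n') with pos 4 ('a'): MISMATCH
  Compare pos 1 ('o') with pos 3 ('g'): MISMATCH
Result: not a palindrome

0


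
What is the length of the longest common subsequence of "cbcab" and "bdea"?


LCS of "cbcab" and "bdea"
DP table:
           b    d    e    a
      0    0    0    0    0
  c   0    0    0    0    0
  b   0    1    1    1    1
  c   0    1    1    1    1
  a   0    1    1    1    2
  b   0    1    1    1    2
LCS length = dp[5][4] = 2

2


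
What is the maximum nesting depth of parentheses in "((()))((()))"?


Input: "((()))((()))"
Tracking depth:
  Position 0 '(': depth becomes 1
  Position 1 '(': depth becomes 2
  Position 2 '(': depth becomes 3
  Position 3 ')': depth becomes 2
  Position 4 ')': depth becomes 1
  Position 5 ')': depth becomes 0
  Position 6 '(': depth becomes 1
  Position 7 '(': depth becomes 2
  Position 8 '(': depth becomes 3
  Position 9 ')': depth becomes 2
  Position 10 ')': depth becomes 1
  Position 11 ')': depth becomes 0
Maximum depth reached: 3

3


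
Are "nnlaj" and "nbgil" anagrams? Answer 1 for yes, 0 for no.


Strings: "nnlaj", "nbgil"
Sorted first:  ajlnn
Sorted second: bgiln
Differ at position 0: 'a' vs 'b' => not anagrams

0


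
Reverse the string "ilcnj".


Input: ilcnj
Reading characters right to left:
  Position 4: 'j'
  Position 3: 'n'
  Position 2: 'c'
  Position 1: 'l'
  Position 0: 'i'
Reversed: jncli

jncli


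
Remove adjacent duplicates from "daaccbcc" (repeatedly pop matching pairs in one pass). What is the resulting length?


Input: daaccbcc
Stack-based adjacent duplicate removal:
  Read 'd': push. Stack: d
  Read 'a': push. Stack: da
  Read 'a': matches stack top 'a' => pop. Stack: d
  Read 'c': push. Stack: dc
  Read 'c': matches stack top 'c' => pop. Stack: d
  Read 'b': push. Stack: db
  Read 'c': push. Stack: dbc
  Read 'c': matches stack top 'c' => pop. Stack: db
Final stack: "db" (length 2)

2


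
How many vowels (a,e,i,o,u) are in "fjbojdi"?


Input: fjbojdi
Checking each character:
  'f' at position 0: consonant
  'j' at position 1: consonant
  'b' at position 2: consonant
  'o' at position 3: vowel (running total: 1)
  'j' at position 4: consonant
  'd' at position 5: consonant
  'i' at position 6: vowel (running total: 2)
Total vowels: 2

2


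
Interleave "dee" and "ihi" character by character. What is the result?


Interleaving "dee" and "ihi":
  Position 0: 'd' from first, 'i' from second => "di"
  Position 1: 'e' from first, 'h' from second => "eh"
  Position 2: 'e' from first, 'i' from second => "ei"
Result: diehei

diehei


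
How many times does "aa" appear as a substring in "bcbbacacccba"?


Searching for "aa" in "bcbbacacccba"
Scanning each position:
  Position 0: "bc" => no
  Position 1: "cb" => no
  Position 2: "bb" => no
  Position 3: "ba" => no
  Position 4: "ac" => no
  Position 5: "ca" => no
  Position 6: "ac" => no
  Position 7: "cc" => no
  Position 8: "cc" => no
  Position 9: "cb" => no
  Position 10: "ba" => no
Total occurrences: 0

0


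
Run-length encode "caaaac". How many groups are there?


Input: caaaac
Scanning for consecutive runs:
  Group 1: 'c' x 1 (positions 0-0)
  Group 2: 'a' x 4 (positions 1-4)
  Group 3: 'c' x 1 (positions 5-5)
Total groups: 3

3


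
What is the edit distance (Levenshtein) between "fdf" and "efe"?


Computing edit distance: "fdf" -> "efe"
DP table:
           e    f    e
      0    1    2    3
  f   1    1    1    2
  d   2    2    2    2
  f   3    3    2    3
Edit distance = dp[3][3] = 3

3


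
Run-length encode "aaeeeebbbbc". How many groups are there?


Input: aaeeeebbbbc
Scanning for consecutive runs:
  Group 1: 'a' x 2 (positions 0-1)
  Group 2: 'e' x 4 (positions 2-5)
  Group 3: 'b' x 4 (positions 6-9)
  Group 4: 'c' x 1 (positions 10-10)
Total groups: 4

4


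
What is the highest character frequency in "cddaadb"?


Input: cddaadb
Character counts:
  'a': 2
  'b': 1
  'c': 1
  'd': 3
Maximum frequency: 3

3


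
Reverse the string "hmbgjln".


Input: hmbgjln
Reading characters right to left:
  Position 6: 'n'
  Position 5: 'l'
  Position 4: 'j'
  Position 3: 'g'
  Position 2: 'b'
  Position 1: 'm'
  Position 0: 'h'
Reversed: nljgbmh

nljgbmh


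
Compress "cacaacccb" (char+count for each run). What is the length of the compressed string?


Input: cacaacccb
Runs:
  'c' x 1 => "c1"
  'a' x 1 => "a1"
  'c' x 1 => "c1"
  'a' x 2 => "a2"
  'c' x 3 => "c3"
  'b' x 1 => "b1"
Compressed: "c1a1c1a2c3b1"
Compressed length: 12

12


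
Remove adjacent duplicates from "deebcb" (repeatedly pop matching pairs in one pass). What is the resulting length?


Input: deebcb
Stack-based adjacent duplicate removal:
  Read 'd': push. Stack: d
  Read 'e': push. Stack: de
  Read 'e': matches stack top 'e' => pop. Stack: d
  Read 'b': push. Stack: db
  Read 'c': push. Stack: dbc
  Read 'b': push. Stack: dbcb
Final stack: "dbcb" (length 4)

4


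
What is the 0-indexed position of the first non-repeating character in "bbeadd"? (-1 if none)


Input: bbeadd
Character frequencies:
  'a': 1
  'b': 2
  'd': 2
  'e': 1
Scanning left to right for freq == 1:
  Position 0 ('b'): freq=2, skip
  Position 1 ('b'): freq=2, skip
  Position 2 ('e'): unique! => answer = 2

2


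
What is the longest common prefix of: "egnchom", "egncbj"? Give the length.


Words: egnchom, egncbj
  Position 0: all 'e' => match
  Position 1: all 'g' => match
  Position 2: all 'n' => match
  Position 3: all 'c' => match
  Position 4: ('h', 'b') => mismatch, stop
LCP = "egnc" (length 4)

4


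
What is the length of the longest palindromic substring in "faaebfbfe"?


Input: "faaebfbfe"
Checking substrings for palindromes:
  [4:7] "bfb" (len 3) => palindrome
  [5:8] "fbf" (len 3) => palindrome
  [1:3] "aa" (len 2) => palindrome
Longest palindromic substring: "bfb" with length 3

3


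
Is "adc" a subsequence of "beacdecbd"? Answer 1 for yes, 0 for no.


Check if "adc" is a subsequence of "beacdecbd"
Greedy scan:
  Position 0 ('b'): no match needed
  Position 1 ('e'): no match needed
  Position 2 ('a'): matches sub[0] = 'a'
  Position 3 ('c'): no match needed
  Position 4 ('d'): matches sub[1] = 'd'
  Position 5 ('e'): no match needed
  Position 6 ('c'): matches sub[2] = 'c'
  Position 7 ('b'): no match needed
  Position 8 ('d'): no match needed
All 3 characters matched => is a subsequence

1


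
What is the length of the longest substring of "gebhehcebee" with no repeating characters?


Input: "gebhehcebee"
Sliding window (track last position of each char):
  Position 0 ('g'): window [0,0] length 1 -- new best
  Position 1 ('e'): window [0,1] length 2 -- new best
  Position 2 ('b'): window [0,2] length 3 -- new best
  Position 3 ('h'): window [0,3] length 4 -- new best
  Position 4 ('e'): repeat (last at 1), move window start to 2
  Position 4 ('e'): window [2,4] length 3
  Position 5 ('h'): repeat (last at 3), move window start to 4
  Position 5 ('h'): window [4,5] length 2
  Position 6 ('c'): window [4,6] length 3
  Position 7 ('e'): repeat (last at 4), move window start to 5
  Position 7 ('e'): window [5,7] length 3
  Position 8 ('b'): window [5,8] length 4
  Position 9 ('e'): repeat (last at 7), move window start to 8
  Position 9 ('e'): window [8,9] length 2
  Position 10 ('e'): repeat (last at 9), move window start to 10
  Position 10 ('e'): window [10,10] length 1
Longest substring with no repeats: "gebh" with length 4

4


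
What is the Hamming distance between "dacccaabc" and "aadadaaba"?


Comparing "dacccaabc" and "aadadaaba" position by position:
  Position 0: 'd' vs 'a' => differ
  Position 1: 'a' vs 'a' => same
  Position 2: 'c' vs 'd' => differ
  Position 3: 'c' vs 'a' => differ
  Position 4: 'c' vs 'd' => differ
  Position 5: 'a' vs 'a' => same
  Position 6: 'a' vs 'a' => same
  Position 7: 'b' vs 'b' => same
  Position 8: 'c' vs 'a' => differ
Total differences (Hamming distance): 5

5


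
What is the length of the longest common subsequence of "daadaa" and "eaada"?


LCS of "daadaa" and "eaada"
DP table:
           e    a    a    d    a
      0    0    0    0    0    0
  d   0    0    0    0    1    1
  a   0    0    1    1    1    2
  a   0    0    1    2    2    2
  d   0    0    1    2    3    3
  a   0    0    1    2    3    4
  a   0    0    1    2    3    4
LCS length = dp[6][5] = 4

4


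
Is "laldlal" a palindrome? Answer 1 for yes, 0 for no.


Input: laldlal
Reversed: laldlal
  Compare pos 0 ('l') with pos 6 ('l'): match
  Compare pos 1 ('a') with pos 5 ('a'): match
  Compare pos 2 ('l') with pos 4 ('l'): match
Result: palindrome

1


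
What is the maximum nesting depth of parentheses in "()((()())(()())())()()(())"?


Input: "()((()())(()())())()()(())"
Tracking depth:
  Position 0 '(': depth becomes 1
  Position 1 ')': depth becomes 0
  Position 2 '(': depth becomes 1
  Position 3 '(': depth becomes 2
  Position 4 '(': depth becomes 3
  Position 5 ')': depth becomes 2
  Position 6 '(': depth becomes 3
  Position 7 ')': depth becomes 2
  Position 8 ')': depth becomes 1
  Position 9 '(': depth becomes 2
  Position 10 '(': depth becomes 3
  Position 11 ')': depth becomes 2
  Position 12 '(': depth becomes 3
  Position 13 ')': depth becomes 2
  Position 14 ')': depth becomes 1
  Position 15 '(': depth becomes 2
  Position 16 ')': depth becomes 1
  Position 17 ')': depth becomes 0
  Position 18 '(': depth becomes 1
  Position 19 ')': depth becomes 0
  Position 20 '(': depth becomes 1
  Position 21 ')': depth becomes 0
  Position 22 '(': depth becomes 1
  Position 23 '(': depth becomes 2
  Position 24 ')': depth becomes 1
  Position 25 ')': depth becomes 0
Maximum depth reached: 3

3


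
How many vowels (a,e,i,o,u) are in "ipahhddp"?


Input: ipahhddp
Checking each character:
  'i' at position 0: vowel (running total: 1)
  'p' at position 1: consonant
  'a' at position 2: vowel (running total: 2)
  'h' at position 3: consonant
  'h' at position 4: consonant
  'd' at position 5: consonant
  'd' at position 6: consonant
  'p' at position 7: consonant
Total vowels: 2

2


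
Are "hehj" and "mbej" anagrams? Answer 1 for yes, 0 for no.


Strings: "hehj", "mbej"
Sorted first:  ehhj
Sorted second: bejm
Differ at position 0: 'e' vs 'b' => not anagrams

0


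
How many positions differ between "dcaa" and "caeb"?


Comparing "dcaa" and "caeb" position by position:
  Position 0: 'd' vs 'c' => DIFFER
  Position 1: 'c' vs 'a' => DIFFER
  Position 2: 'a' vs 'e' => DIFFER
  Position 3: 'a' vs 'b' => DIFFER
Positions that differ: 4

4


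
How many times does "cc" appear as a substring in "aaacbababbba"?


Searching for "cc" in "aaacbababbba"
Scanning each position:
  Position 0: "aa" => no
  Position 1: "aa" => no
  Position 2: "ac" => no
  Position 3: "cb" => no
  Position 4: "ba" => no
  Position 5: "ab" => no
  Position 6: "ba" => no
  Position 7: "ab" => no
  Position 8: "bb" => no
  Position 9: "bb" => no
  Position 10: "ba" => no
Total occurrences: 0

0


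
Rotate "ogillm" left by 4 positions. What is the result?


Input: "ogillm", rotate left by 4
First 4 characters: "ogil"
Remaining characters: "lm"
Concatenate remaining + first: "lm" + "ogil" = "lmogil"

lmogil


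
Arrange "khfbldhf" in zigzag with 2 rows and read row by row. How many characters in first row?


Zigzag "khfbldhf" into 2 rows:
Placing characters:
  'k' => row 0
  'h' => row 1
  'f' => row 0
  'b' => row 1
  'l' => row 0
  'd' => row 1
  'h' => row 0
  'f' => row 1
Rows:
  Row 0: "kflh"
  Row 1: "hbdf"
First row length: 4

4


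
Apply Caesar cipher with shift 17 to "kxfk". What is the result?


Caesar cipher: shift "kxfk" by 17
  'k' (pos 10) + 17 = pos 1 = 'b'
  'x' (pos 23) + 17 = pos 14 = 'o'
  'f' (pos 5) + 17 = pos 22 = 'w'
  'k' (pos 10) + 17 = pos 1 = 'b'
Result: bowb

bowb


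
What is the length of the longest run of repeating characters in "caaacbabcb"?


Input: "caaacbabcb"
Scanning for longest run:
  Position 1 ('a'): new char, reset run to 1
  Position 2 ('a'): continues run of 'a', length=2
  Position 3 ('a'): continues run of 'a', length=3
  Position 4 ('c'): new char, reset run to 1
  Position 5 ('b'): new char, reset run to 1
  Position 6 ('a'): new char, reset run to 1
  Position 7 ('b'): new char, reset run to 1
  Position 8 ('c'): new char, reset run to 1
  Position 9 ('b'): new char, reset run to 1
Longest run: 'a' with length 3

3


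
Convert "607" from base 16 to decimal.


Input: "607" in base 16
Positional expansion:
  Digit '6' (value 6) x 16^2 = 1536
  Digit '0' (value 0) x 16^1 = 0
  Digit '7' (value 7) x 16^0 = 7
Sum = 1543

1543


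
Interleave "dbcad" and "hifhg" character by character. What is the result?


Interleaving "dbcad" and "hifhg":
  Position 0: 'd' from first, 'h' from second => "dh"
  Position 1: 'b' from first, 'i' from second => "bi"
  Position 2: 'c' from first, 'f' from second => "cf"
  Position 3: 'a' from first, 'h' from second => "ah"
  Position 4: 'd' from first, 'g' from second => "dg"
Result: dhbicfahdg

dhbicfahdg


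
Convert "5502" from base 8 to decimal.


Input: "5502" in base 8
Positional expansion:
  Digit '5' (value 5) x 8^3 = 2560
  Digit '5' (value 5) x 8^2 = 320
  Digit '0' (value 0) x 8^1 = 0
  Digit '2' (value 2) x 8^0 = 2
Sum = 2882

2882


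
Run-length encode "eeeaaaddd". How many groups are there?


Input: eeeaaaddd
Scanning for consecutive runs:
  Group 1: 'e' x 3 (positions 0-2)
  Group 2: 'a' x 3 (positions 3-5)
  Group 3: 'd' x 3 (positions 6-8)
Total groups: 3

3


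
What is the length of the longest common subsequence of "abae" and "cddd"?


LCS of "abae" and "cddd"
DP table:
           c    d    d    d
      0    0    0    0    0
  a   0    0    0    0    0
  b   0    0    0    0    0
  a   0    0    0    0    0
  e   0    0    0    0    0
LCS length = dp[4][4] = 0

0


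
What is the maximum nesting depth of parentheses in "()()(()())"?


Input: "()()(()())"
Tracking depth:
  Position 0 '(': depth becomes 1
  Position 1 ')': depth becomes 0
  Position 2 '(': depth becomes 1
  Position 3 ')': depth becomes 0
  Position 4 '(': depth becomes 1
  Position 5 '(': depth becomes 2
  Position 6 ')': depth becomes 1
  Position 7 '(': depth becomes 2
  Position 8 ')': depth becomes 1
  Position 9 ')': depth becomes 0
Maximum depth reached: 2

2


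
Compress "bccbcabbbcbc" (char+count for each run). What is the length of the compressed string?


Input: bccbcabbbcbc
Runs:
  'b' x 1 => "b1"
  'c' x 2 => "c2"
  'b' x 1 => "b1"
  'c' x 1 => "c1"
  'a' x 1 => "a1"
  'b' x 3 => "b3"
  'c' x 1 => "c1"
  'b' x 1 => "b1"
  'c' x 1 => "c1"
Compressed: "b1c2b1c1a1b3c1b1c1"
Compressed length: 18

18


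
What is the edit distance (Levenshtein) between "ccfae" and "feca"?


Computing edit distance: "ccfae" -> "feca"
DP table:
           f    e    c    a
      0    1    2    3    4
  c   1    1    2    2    3
  c   2    2    2    2    3
  f   3    2    3    3    3
  a   4    3    3    4    3
  e   5    4    3    4    4
Edit distance = dp[5][4] = 4

4


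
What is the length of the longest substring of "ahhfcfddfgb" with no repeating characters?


Input: "ahhfcfddfgb"
Sliding window (track last position of each char):
  Position 0 ('a'): window [0,0] length 1 -- new best
  Position 1 ('h'): window [0,1] length 2 -- new best
  Position 2 ('h'): repeat (last at 1), move window start to 2
  Position 2 ('h'): window [2,2] length 1
  Position 3 ('f'): window [2,3] length 2
  Position 4 ('c'): window [2,4] length 3 -- new best
  Position 5 ('f'): repeat (last at 3), move window start to 4
  Position 5 ('f'): window [4,5] length 2
  Position 6 ('d'): window [4,6] length 3
  Position 7 ('d'): repeat (last at 6), move window start to 7
  Position 7 ('d'): window [7,7] length 1
  Position 8 ('f'): window [7,8] length 2
  Position 9 ('g'): window [7,9] length 3
  Position 10 ('b'): window [7,10] length 4 -- new best
Longest substring with no repeats: "dfgb" with length 4

4


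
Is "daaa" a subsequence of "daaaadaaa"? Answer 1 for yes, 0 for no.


Check if "daaa" is a subsequence of "daaaadaaa"
Greedy scan:
  Position 0 ('d'): matches sub[0] = 'd'
  Position 1 ('a'): matches sub[1] = 'a'
  Position 2 ('a'): matches sub[2] = 'a'
  Position 3 ('a'): matches sub[3] = 'a'
  Position 4 ('a'): no match needed
  Position 5 ('d'): no match needed
  Position 6 ('a'): no match needed
  Position 7 ('a'): no match needed
  Position 8 ('a'): no match needed
All 4 characters matched => is a subsequence

1


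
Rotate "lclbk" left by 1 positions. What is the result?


Input: "lclbk", rotate left by 1
First 1 characters: "l"
Remaining characters: "clbk"
Concatenate remaining + first: "clbk" + "l" = "clbkl"

clbkl


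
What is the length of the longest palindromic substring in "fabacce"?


Input: "fabacce"
Checking substrings for palindromes:
  [1:4] "aba" (len 3) => palindrome
  [4:6] "cc" (len 2) => palindrome
Longest palindromic substring: "aba" with length 3

3


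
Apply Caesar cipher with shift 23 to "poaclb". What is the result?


Caesar cipher: shift "poaclb" by 23
  'p' (pos 15) + 23 = pos 12 = 'm'
  'o' (pos 14) + 23 = pos 11 = 'l'
  'a' (pos 0) + 23 = pos 23 = 'x'
  'c' (pos 2) + 23 = pos 25 = 'z'
  'l' (pos 11) + 23 = pos 8 = 'i'
  'b' (pos 1) + 23 = pos 24 = 'y'
Result: mlxziy

mlxziy


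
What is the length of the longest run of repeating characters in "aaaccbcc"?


Input: "aaaccbcc"
Scanning for longest run:
  Position 1 ('a'): continues run of 'a', length=2
  Position 2 ('a'): continues run of 'a', length=3
  Position 3 ('c'): new char, reset run to 1
  Position 4 ('c'): continues run of 'c', length=2
  Position 5 ('b'): new char, reset run to 1
  Position 6 ('c'): new char, reset run to 1
  Position 7 ('c'): continues run of 'c', length=2
Longest run: 'a' with length 3

3


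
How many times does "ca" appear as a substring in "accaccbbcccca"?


Searching for "ca" in "accaccbbcccca"
Scanning each position:
  Position 0: "ac" => no
  Position 1: "cc" => no
  Position 2: "ca" => MATCH
  Position 3: "ac" => no
  Position 4: "cc" => no
  Position 5: "cb" => no
  Position 6: "bb" => no
  Position 7: "bc" => no
  Position 8: "cc" => no
  Position 9: "cc" => no
  Position 10: "cc" => no
  Position 11: "ca" => MATCH
Total occurrences: 2

2


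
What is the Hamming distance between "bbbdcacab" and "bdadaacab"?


Comparing "bbbdcacab" and "bdadaacab" position by position:
  Position 0: 'b' vs 'b' => same
  Position 1: 'b' vs 'd' => differ
  Position 2: 'b' vs 'a' => differ
  Position 3: 'd' vs 'd' => same
  Position 4: 'c' vs 'a' => differ
  Position 5: 'a' vs 'a' => same
  Position 6: 'c' vs 'c' => same
  Position 7: 'a' vs 'a' => same
  Position 8: 'b' vs 'b' => same
Total differences (Hamming distance): 3

3


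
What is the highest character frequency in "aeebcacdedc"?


Input: aeebcacdedc
Character counts:
  'a': 2
  'b': 1
  'c': 3
  'd': 2
  'e': 3
Maximum frequency: 3

3


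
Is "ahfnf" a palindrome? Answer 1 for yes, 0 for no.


Input: ahfnf
Reversed: fnfha
  Compare pos 0 ('a') with pos 4 ('f'): MISMATCH
  Compare pos 1 ('h') with pos 3 ('n'): MISMATCH
Result: not a palindrome

0


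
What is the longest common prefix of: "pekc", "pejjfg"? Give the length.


Words: pekc, pejjfg
  Position 0: all 'p' => match
  Position 1: all 'e' => match
  Position 2: ('k', 'j') => mismatch, stop
LCP = "pe" (length 2)

2


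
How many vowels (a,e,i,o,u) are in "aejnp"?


Input: aejnp
Checking each character:
  'a' at position 0: vowel (running total: 1)
  'e' at position 1: vowel (running total: 2)
  'j' at position 2: consonant
  'n' at position 3: consonant
  'p' at position 4: consonant
Total vowels: 2

2


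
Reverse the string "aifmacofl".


Input: aifmacofl
Reading characters right to left:
  Position 8: 'l'
  Position 7: 'f'
  Position 6: 'o'
  Position 5: 'c'
  Position 4: 'a'
  Position 3: 'm'
  Position 2: 'f'
  Position 1: 'i'
  Position 0: 'a'
Reversed: lfocamfia

lfocamfia


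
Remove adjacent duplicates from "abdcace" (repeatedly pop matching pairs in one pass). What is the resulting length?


Input: abdcace
Stack-based adjacent duplicate removal:
  Read 'a': push. Stack: a
  Read 'b': push. Stack: ab
  Read 'd': push. Stack: abd
  Read 'c': push. Stack: abdc
  Read 'a': push. Stack: abdca
  Read 'c': push. Stack: abdcac
  Read 'e': push. Stack: abdcace
Final stack: "abdcace" (length 7)

7


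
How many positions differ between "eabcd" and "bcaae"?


Comparing "eabcd" and "bcaae" position by position:
  Position 0: 'e' vs 'b' => DIFFER
  Position 1: 'a' vs 'c' => DIFFER
  Position 2: 'b' vs 'a' => DIFFER
  Position 3: 'c' vs 'a' => DIFFER
  Position 4: 'd' vs 'e' => DIFFER
Positions that differ: 5

5


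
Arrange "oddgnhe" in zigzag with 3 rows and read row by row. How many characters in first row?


Zigzag "oddgnhe" into 3 rows:
Placing characters:
  'o' => row 0
  'd' => row 1
  'd' => row 2
  'g' => row 1
  'n' => row 0
  'h' => row 1
  'e' => row 2
Rows:
  Row 0: "on"
  Row 1: "dgh"
  Row 2: "de"
First row length: 2

2


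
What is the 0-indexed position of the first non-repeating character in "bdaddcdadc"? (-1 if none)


Input: bdaddcdadc
Character frequencies:
  'a': 2
  'b': 1
  'c': 2
  'd': 5
Scanning left to right for freq == 1:
  Position 0 ('b'): unique! => answer = 0

0


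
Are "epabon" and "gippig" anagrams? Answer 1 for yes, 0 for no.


Strings: "epabon", "gippig"
Sorted first:  abenop
Sorted second: ggiipp
Differ at position 0: 'a' vs 'g' => not anagrams

0


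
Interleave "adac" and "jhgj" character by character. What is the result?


Interleaving "adac" and "jhgj":
  Position 0: 'a' from first, 'j' from second => "aj"
  Position 1: 'd' from first, 'h' from second => "dh"
  Position 2: 'a' from first, 'g' from second => "ag"
  Position 3: 'c' from first, 'j' from second => "cj"
Result: ajdhagcj

ajdhagcj


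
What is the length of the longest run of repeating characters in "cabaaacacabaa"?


Input: "cabaaacacabaa"
Scanning for longest run:
  Position 1 ('a'): new char, reset run to 1
  Position 2 ('b'): new char, reset run to 1
  Position 3 ('a'): new char, reset run to 1
  Position 4 ('a'): continues run of 'a', length=2
  Position 5 ('a'): continues run of 'a', length=3
  Position 6 ('c'): new char, reset run to 1
  Position 7 ('a'): new char, reset run to 1
  Position 8 ('c'): new char, reset run to 1
  Position 9 ('a'): new char, reset run to 1
  Position 10 ('b'): new char, reset run to 1
  Position 11 ('a'): new char, reset run to 1
  Position 12 ('a'): continues run of 'a', length=2
Longest run: 'a' with length 3

3


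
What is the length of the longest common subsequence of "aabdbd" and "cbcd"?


LCS of "aabdbd" and "cbcd"
DP table:
           c    b    c    d
      0    0    0    0    0
  a   0    0    0    0    0
  a   0    0    0    0    0
  b   0    0    1    1    1
  d   0    0    1    1    2
  b   0    0    1    1    2
  d   0    0    1    1    2
LCS length = dp[6][4] = 2

2


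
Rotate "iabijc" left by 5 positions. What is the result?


Input: "iabijc", rotate left by 5
First 5 characters: "iabij"
Remaining characters: "c"
Concatenate remaining + first: "c" + "iabij" = "ciabij"

ciabij


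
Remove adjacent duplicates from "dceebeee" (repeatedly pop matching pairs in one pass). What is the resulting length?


Input: dceebeee
Stack-based adjacent duplicate removal:
  Read 'd': push. Stack: d
  Read 'c': push. Stack: dc
  Read 'e': push. Stack: dce
  Read 'e': matches stack top 'e' => pop. Stack: dc
  Read 'b': push. Stack: dcb
  Read 'e': push. Stack: dcbe
  Read 'e': matches stack top 'e' => pop. Stack: dcb
  Read 'e': push. Stack: dcbe
Final stack: "dcbe" (length 4)

4


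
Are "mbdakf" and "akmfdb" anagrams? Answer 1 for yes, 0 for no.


Strings: "mbdakf", "akmfdb"
Sorted first:  abdfkm
Sorted second: abdfkm
Sorted forms match => anagrams

1


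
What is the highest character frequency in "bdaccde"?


Input: bdaccde
Character counts:
  'a': 1
  'b': 1
  'c': 2
  'd': 2
  'e': 1
Maximum frequency: 2

2


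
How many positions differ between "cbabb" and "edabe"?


Comparing "cbabb" and "edabe" position by position:
  Position 0: 'c' vs 'e' => DIFFER
  Position 1: 'b' vs 'd' => DIFFER
  Position 2: 'a' vs 'a' => same
  Position 3: 'b' vs 'b' => same
  Position 4: 'b' vs 'e' => DIFFER
Positions that differ: 3

3


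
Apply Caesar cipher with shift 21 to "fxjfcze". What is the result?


Caesar cipher: shift "fxjfcze" by 21
  'f' (pos 5) + 21 = pos 0 = 'a'
  'x' (pos 23) + 21 = pos 18 = 's'
  'j' (pos 9) + 21 = pos 4 = 'e'
  'f' (pos 5) + 21 = pos 0 = 'a'
  'c' (pos 2) + 21 = pos 23 = 'x'
  'z' (pos 25) + 21 = pos 20 = 'u'
  'e' (pos 4) + 21 = pos 25 = 'z'
Result: aseaxuz

aseaxuz


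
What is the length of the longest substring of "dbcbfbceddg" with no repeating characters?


Input: "dbcbfbceddg"
Sliding window (track last position of each char):
  Position 0 ('d'): window [0,0] length 1 -- new best
  Position 1 ('b'): window [0,1] length 2 -- new best
  Position 2 ('c'): window [0,2] length 3 -- new best
  Position 3 ('b'): repeat (last at 1), move window start to 2
  Position 3 ('b'): window [2,3] length 2
  Position 4 ('f'): window [2,4] length 3
  Position 5 ('b'): repeat (last at 3), move window start to 4
  Position 5 ('b'): window [4,5] length 2
  Position 6 ('c'): window [4,6] length 3
  Position 7 ('e'): window [4,7] length 4 -- new best
  Position 8 ('d'): window [4,8] length 5 -- new best
  Position 9 ('d'): repeat (last at 8), move window start to 9
  Position 9 ('d'): window [9,9] length 1
  Position 10 ('g'): window [9,10] length 2
Longest substring with no repeats: "fbced" with length 5

5


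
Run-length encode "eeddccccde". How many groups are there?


Input: eeddccccde
Scanning for consecutive runs:
  Group 1: 'e' x 2 (positions 0-1)
  Group 2: 'd' x 2 (positions 2-3)
  Group 3: 'c' x 4 (positions 4-7)
  Group 4: 'd' x 1 (positions 8-8)
  Group 5: 'e' x 1 (positions 9-9)
Total groups: 5

5


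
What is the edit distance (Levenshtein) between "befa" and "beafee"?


Computing edit distance: "befa" -> "beafee"
DP table:
           b    e    a    f    e    e
      0    1    2    3    4    5    6
  b   1    0    1    2    3    4    5
  e   2    1    0    1    2    3    4
  f   3    2    1    1    1    2    3
  a   4    3    2    1    2    2    3
Edit distance = dp[4][6] = 3

3


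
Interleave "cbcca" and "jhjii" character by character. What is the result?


Interleaving "cbcca" and "jhjii":
  Position 0: 'c' from first, 'j' from second => "cj"
  Position 1: 'b' from first, 'h' from second => "bh"
  Position 2: 'c' from first, 'j' from second => "cj"
  Position 3: 'c' from first, 'i' from second => "ci"
  Position 4: 'a' from first, 'i' from second => "ai"
Result: cjbhcjciai

cjbhcjciai


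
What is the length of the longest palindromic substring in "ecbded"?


Input: "ecbded"
Checking substrings for palindromes:
  [3:6] "ded" (len 3) => palindrome
Longest palindromic substring: "ded" with length 3

3


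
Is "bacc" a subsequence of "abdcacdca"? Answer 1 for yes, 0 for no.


Check if "bacc" is a subsequence of "abdcacdca"
Greedy scan:
  Position 0 ('a'): no match needed
  Position 1 ('b'): matches sub[0] = 'b'
  Position 2 ('d'): no match needed
  Position 3 ('c'): no match needed
  Position 4 ('a'): matches sub[1] = 'a'
  Position 5 ('c'): matches sub[2] = 'c'
  Position 6 ('d'): no match needed
  Position 7 ('c'): matches sub[3] = 'c'
  Position 8 ('a'): no match needed
All 4 characters matched => is a subsequence

1


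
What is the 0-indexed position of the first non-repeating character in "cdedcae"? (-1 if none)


Input: cdedcae
Character frequencies:
  'a': 1
  'c': 2
  'd': 2
  'e': 2
Scanning left to right for freq == 1:
  Position 0 ('c'): freq=2, skip
  Position 1 ('d'): freq=2, skip
  Position 2 ('e'): freq=2, skip
  Position 3 ('d'): freq=2, skip
  Position 4 ('c'): freq=2, skip
  Position 5 ('a'): unique! => answer = 5

5


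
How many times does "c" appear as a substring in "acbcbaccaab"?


Searching for "c" in "acbcbaccaab"
Scanning each position:
  Position 0: "a" => no
  Position 1: "c" => MATCH
  Position 2: "b" => no
  Position 3: "c" => MATCH
  Position 4: "b" => no
  Position 5: "a" => no
  Position 6: "c" => MATCH
  Position 7: "c" => MATCH
  Position 8: "a" => no
  Position 9: "a" => no
  Position 10: "b" => no
Total occurrences: 4

4


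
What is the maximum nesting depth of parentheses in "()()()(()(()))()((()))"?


Input: "()()()(()(()))()((()))"
Tracking depth:
  Position 0 '(': depth becomes 1
  Position 1 ')': depth becomes 0
  Position 2 '(': depth becomes 1
  Position 3 ')': depth becomes 0
  Position 4 '(': depth becomes 1
  Position 5 ')': depth becomes 0
  Position 6 '(': depth becomes 1
  Position 7 '(': depth becomes 2
  Position 8 ')': depth becomes 1
  Position 9 '(': depth becomes 2
  Position 10 '(': depth becomes 3
  Position 11 ')': depth becomes 2
  Position 12 ')': depth becomes 1
  Position 13 ')': depth becomes 0
  Position 14 '(': depth becomes 1
  Position 15 ')': depth becomes 0
  Position 16 '(': depth becomes 1
  Position 17 '(': depth becomes 2
  Position 18 '(': depth becomes 3
  Position 19 ')': depth becomes 2
  Position 20 ')': depth becomes 1
  Position 21 ')': depth becomes 0
Maximum depth reached: 3

3


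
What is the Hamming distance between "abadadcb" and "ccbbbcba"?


Comparing "abadadcb" and "ccbbbcba" position by position:
  Position 0: 'a' vs 'c' => differ
  Position 1: 'b' vs 'c' => differ
  Position 2: 'a' vs 'b' => differ
  Position 3: 'd' vs 'b' => differ
  Position 4: 'a' vs 'b' => differ
  Position 5: 'd' vs 'c' => differ
  Position 6: 'c' vs 'b' => differ
  Position 7: 'b' vs 'a' => differ
Total differences (Hamming distance): 8

8


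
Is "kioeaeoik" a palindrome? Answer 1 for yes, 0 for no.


Input: kioeaeoik
Reversed: kioeaeoik
  Compare pos 0 ('k') with pos 8 ('k'): match
  Compare pos 1 ('i') with pos 7 ('i'): match
  Compare pos 2 ('o') with pos 6 ('o'): match
  Compare pos 3 ('e') with pos 5 ('e'): match
Result: palindrome

1


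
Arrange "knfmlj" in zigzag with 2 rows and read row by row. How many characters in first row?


Zigzag "knfmlj" into 2 rows:
Placing characters:
  'k' => row 0
  'n' => row 1
  'f' => row 0
  'm' => row 1
  'l' => row 0
  'j' => row 1
Rows:
  Row 0: "kfl"
  Row 1: "nmj"
First row length: 3

3


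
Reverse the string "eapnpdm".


Input: eapnpdm
Reading characters right to left:
  Position 6: 'm'
  Position 5: 'd'
  Position 4: 'p'
  Position 3: 'n'
  Position 2: 'p'
  Position 1: 'a'
  Position 0: 'e'
Reversed: mdpnpae

mdpnpae


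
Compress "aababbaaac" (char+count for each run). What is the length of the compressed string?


Input: aababbaaac
Runs:
  'a' x 2 => "a2"
  'b' x 1 => "b1"
  'a' x 1 => "a1"
  'b' x 2 => "b2"
  'a' x 3 => "a3"
  'c' x 1 => "c1"
Compressed: "a2b1a1b2a3c1"
Compressed length: 12

12


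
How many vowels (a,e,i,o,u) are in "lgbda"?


Input: lgbda
Checking each character:
  'l' at position 0: consonant
  'g' at position 1: consonant
  'b' at position 2: consonant
  'd' at position 3: consonant
  'a' at position 4: vowel (running total: 1)
Total vowels: 1

1


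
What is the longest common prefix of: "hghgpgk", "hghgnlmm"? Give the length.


Words: hghgpgk, hghgnlmm
  Position 0: all 'h' => match
  Position 1: all 'g' => match
  Position 2: all 'h' => match
  Position 3: all 'g' => match
  Position 4: ('p', 'n') => mismatch, stop
LCP = "hghg" (length 4)

4


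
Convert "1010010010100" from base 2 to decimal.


Input: "1010010010100" in base 2
Positional expansion:
  Digit '1' (value 1) x 2^12 = 4096
  Digit '0' (value 0) x 2^11 = 0
  Digit '1' (value 1) x 2^10 = 1024
  Digit '0' (value 0) x 2^9 = 0
  Digit '0' (value 0) x 2^8 = 0
  Digit '1' (value 1) x 2^7 = 128
  Digit '0' (value 0) x 2^6 = 0
  Digit '0' (value 0) x 2^5 = 0
  Digit '1' (value 1) x 2^4 = 16
  Digit '0' (value 0) x 2^3 = 0
  Digit '1' (value 1) x 2^2 = 4
  Digit '0' (value 0) x 2^1 = 0
  Digit '0' (value 0) x 2^0 = 0
Sum = 5268

5268


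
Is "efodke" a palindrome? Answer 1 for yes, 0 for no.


Input: efodke
Reversed: ekdofe
  Compare pos 0 ('e') with pos 5 ('e'): match
  Compare pos 1 ('f') with pos 4 ('k'): MISMATCH
  Compare pos 2 ('o') with pos 3 ('d'): MISMATCH
Result: not a palindrome

0


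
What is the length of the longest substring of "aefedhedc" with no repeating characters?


Input: "aefedhedc"
Sliding window (track last position of each char):
  Position 0 ('a'): window [0,0] length 1 -- new best
  Position 1 ('e'): window [0,1] length 2 -- new best
  Position 2 ('f'): window [0,2] length 3 -- new best
  Position 3 ('e'): repeat (last at 1), move window start to 2
  Position 3 ('e'): window [2,3] length 2
  Position 4 ('d'): window [2,4] length 3
  Position 5 ('h'): window [2,5] length 4 -- new best
  Position 6 ('e'): repeat (last at 3), move window start to 4
  Position 6 ('e'): window [4,6] length 3
  Position 7 ('d'): repeat (last at 4), move window start to 5
  Position 7 ('d'): window [5,7] length 3
  Position 8 ('c'): window [5,8] length 4
Longest substring with no repeats: "fedh" with length 4

4


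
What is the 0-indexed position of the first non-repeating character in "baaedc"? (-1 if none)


Input: baaedc
Character frequencies:
  'a': 2
  'b': 1
  'c': 1
  'd': 1
  'e': 1
Scanning left to right for freq == 1:
  Position 0 ('b'): unique! => answer = 0

0


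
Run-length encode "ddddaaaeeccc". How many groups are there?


Input: ddddaaaeeccc
Scanning for consecutive runs:
  Group 1: 'd' x 4 (positions 0-3)
  Group 2: 'a' x 3 (positions 4-6)
  Group 3: 'e' x 2 (positions 7-8)
  Group 4: 'c' x 3 (positions 9-11)
Total groups: 4

4


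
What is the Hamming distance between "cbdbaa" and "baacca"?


Comparing "cbdbaa" and "baacca" position by position:
  Position 0: 'c' vs 'b' => differ
  Position 1: 'b' vs 'a' => differ
  Position 2: 'd' vs 'a' => differ
  Position 3: 'b' vs 'c' => differ
  Position 4: 'a' vs 'c' => differ
  Position 5: 'a' vs 'a' => same
Total differences (Hamming distance): 5

5


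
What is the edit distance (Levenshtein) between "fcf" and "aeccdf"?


Computing edit distance: "fcf" -> "aeccdf"
DP table:
           a    e    c    c    d    f
      0    1    2    3    4    5    6
  f   1    1    2    3    4    5    5
  c   2    2    2    2    3    4    5
  f   3    3    3    3    3    4    4
Edit distance = dp[3][6] = 4

4


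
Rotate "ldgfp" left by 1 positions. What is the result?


Input: "ldgfp", rotate left by 1
First 1 characters: "l"
Remaining characters: "dgfp"
Concatenate remaining + first: "dgfp" + "l" = "dgfpl"

dgfpl


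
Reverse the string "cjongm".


Input: cjongm
Reading characters right to left:
  Position 5: 'm'
  Position 4: 'g'
  Position 3: 'n'
  Position 2: 'o'
  Position 1: 'j'
  Position 0: 'c'
Reversed: mgnojc

mgnojc


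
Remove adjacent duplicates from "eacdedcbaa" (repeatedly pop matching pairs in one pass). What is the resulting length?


Input: eacdedcbaa
Stack-based adjacent duplicate removal:
  Read 'e': push. Stack: e
  Read 'a': push. Stack: ea
  Read 'c': push. Stack: eac
  Read 'd': push. Stack: eacd
  Read 'e': push. Stack: eacde
  Read 'd': push. Stack: eacded
  Read 'c': push. Stack: eacdedc
  Read 'b': push. Stack: eacdedcb
  Read 'a': push. Stack: eacdedcba
  Read 'a': matches stack top 'a' => pop. Stack: eacdedcb
Final stack: "eacdedcb" (length 8)

8


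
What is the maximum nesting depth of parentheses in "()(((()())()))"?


Input: "()(((()())()))"
Tracking depth:
  Position 0 '(': depth becomes 1
  Position 1 ')': depth becomes 0
  Position 2 '(': depth becomes 1
  Position 3 '(': depth becomes 2
  Position 4 '(': depth becomes 3
  Position 5 '(': depth becomes 4
  Position 6 ')': depth becomes 3
  Position 7 '(': depth becomes 4
  Position 8 ')': depth becomes 3
  Position 9 ')': depth becomes 2
  Position 10 '(': depth becomes 3
  Position 11 ')': depth becomes 2
  Position 12 ')': depth becomes 1
  Position 13 ')': depth becomes 0
Maximum depth reached: 4

4


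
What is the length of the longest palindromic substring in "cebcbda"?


Input: "cebcbda"
Checking substrings for palindromes:
  [2:5] "bcb" (len 3) => palindrome
Longest palindromic substring: "bcb" with length 3

3


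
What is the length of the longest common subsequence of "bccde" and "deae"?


LCS of "bccde" and "deae"
DP table:
           d    e    a    e
      0    0    0    0    0
  b   0    0    0    0    0
  c   0    0    0    0    0
  c   0    0    0    0    0
  d   0    1    1    1    1
  e   0    1    2    2    2
LCS length = dp[5][4] = 2

2


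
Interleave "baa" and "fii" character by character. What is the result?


Interleaving "baa" and "fii":
  Position 0: 'b' from first, 'f' from second => "bf"
  Position 1: 'a' from first, 'i' from second => "ai"
  Position 2: 'a' from first, 'i' from second => "ai"
Result: bfaiai

bfaiai


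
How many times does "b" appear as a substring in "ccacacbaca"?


Searching for "b" in "ccacacbaca"
Scanning each position:
  Position 0: "c" => no
  Position 1: "c" => no
  Position 2: "a" => no
  Position 3: "c" => no
  Position 4: "a" => no
  Position 5: "c" => no
  Position 6: "b" => MATCH
  Position 7: "a" => no
  Position 8: "c" => no
  Position 9: "a" => no
Total occurrences: 1

1


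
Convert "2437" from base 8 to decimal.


Input: "2437" in base 8
Positional expansion:
  Digit '2' (value 2) x 8^3 = 1024
  Digit '4' (value 4) x 8^2 = 256
  Digit '3' (value 3) x 8^1 = 24
  Digit '7' (value 7) x 8^0 = 7
Sum = 1311

1311


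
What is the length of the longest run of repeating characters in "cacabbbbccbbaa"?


Input: "cacabbbbccbbaa"
Scanning for longest run:
  Position 1 ('a'): new char, reset run to 1
  Position 2 ('c'): new char, reset run to 1
  Position 3 ('a'): new char, reset run to 1
  Position 4 ('b'): new char, reset run to 1
  Position 5 ('b'): continues run of 'b', length=2
  Position 6 ('b'): continues run of 'b', length=3
  Position 7 ('b'): continues run of 'b', length=4
  Position 8 ('c'): new char, reset run to 1
  Position 9 ('c'): continues run of 'c', length=2
  Position 10 ('b'): new char, reset run to 1
  Position 11 ('b'): continues run of 'b', length=2
  Position 12 ('a'): new char, reset run to 1
  Position 13 ('a'): continues run of 'a', length=2
Longest run: 'b' with length 4

4


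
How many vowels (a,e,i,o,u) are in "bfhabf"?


Input: bfhabf
Checking each character:
  'b' at position 0: consonant
  'f' at position 1: consonant
  'h' at position 2: consonant
  'a' at position 3: vowel (running total: 1)
  'b' at position 4: consonant
  'f' at position 5: consonant
Total vowels: 1

1


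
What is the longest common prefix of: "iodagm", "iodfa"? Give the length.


Words: iodagm, iodfa
  Position 0: all 'i' => match
  Position 1: all 'o' => match
  Position 2: all 'd' => match
  Position 3: ('a', 'f') => mismatch, stop
LCP = "iod" (length 3)

3


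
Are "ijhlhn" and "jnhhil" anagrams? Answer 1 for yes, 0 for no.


Strings: "ijhlhn", "jnhhil"
Sorted first:  hhijln
Sorted second: hhijln
Sorted forms match => anagrams

1
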